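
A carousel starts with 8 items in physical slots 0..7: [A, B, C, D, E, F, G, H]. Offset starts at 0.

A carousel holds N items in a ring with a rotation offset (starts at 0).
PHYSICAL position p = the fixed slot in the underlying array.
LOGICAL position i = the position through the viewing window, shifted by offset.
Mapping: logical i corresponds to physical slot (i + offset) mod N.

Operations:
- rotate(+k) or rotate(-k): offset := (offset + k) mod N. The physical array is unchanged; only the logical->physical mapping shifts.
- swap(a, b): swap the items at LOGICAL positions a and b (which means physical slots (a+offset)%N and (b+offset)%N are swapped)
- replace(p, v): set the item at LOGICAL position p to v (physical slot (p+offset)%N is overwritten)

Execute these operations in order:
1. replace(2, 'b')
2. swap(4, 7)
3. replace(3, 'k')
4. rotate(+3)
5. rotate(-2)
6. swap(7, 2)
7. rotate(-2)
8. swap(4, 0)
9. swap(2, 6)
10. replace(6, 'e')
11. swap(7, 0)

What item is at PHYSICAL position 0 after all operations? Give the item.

After op 1 (replace(2, 'b')): offset=0, physical=[A,B,b,D,E,F,G,H], logical=[A,B,b,D,E,F,G,H]
After op 2 (swap(4, 7)): offset=0, physical=[A,B,b,D,H,F,G,E], logical=[A,B,b,D,H,F,G,E]
After op 3 (replace(3, 'k')): offset=0, physical=[A,B,b,k,H,F,G,E], logical=[A,B,b,k,H,F,G,E]
After op 4 (rotate(+3)): offset=3, physical=[A,B,b,k,H,F,G,E], logical=[k,H,F,G,E,A,B,b]
After op 5 (rotate(-2)): offset=1, physical=[A,B,b,k,H,F,G,E], logical=[B,b,k,H,F,G,E,A]
After op 6 (swap(7, 2)): offset=1, physical=[k,B,b,A,H,F,G,E], logical=[B,b,A,H,F,G,E,k]
After op 7 (rotate(-2)): offset=7, physical=[k,B,b,A,H,F,G,E], logical=[E,k,B,b,A,H,F,G]
After op 8 (swap(4, 0)): offset=7, physical=[k,B,b,E,H,F,G,A], logical=[A,k,B,b,E,H,F,G]
After op 9 (swap(2, 6)): offset=7, physical=[k,F,b,E,H,B,G,A], logical=[A,k,F,b,E,H,B,G]
After op 10 (replace(6, 'e')): offset=7, physical=[k,F,b,E,H,e,G,A], logical=[A,k,F,b,E,H,e,G]
After op 11 (swap(7, 0)): offset=7, physical=[k,F,b,E,H,e,A,G], logical=[G,k,F,b,E,H,e,A]

Answer: k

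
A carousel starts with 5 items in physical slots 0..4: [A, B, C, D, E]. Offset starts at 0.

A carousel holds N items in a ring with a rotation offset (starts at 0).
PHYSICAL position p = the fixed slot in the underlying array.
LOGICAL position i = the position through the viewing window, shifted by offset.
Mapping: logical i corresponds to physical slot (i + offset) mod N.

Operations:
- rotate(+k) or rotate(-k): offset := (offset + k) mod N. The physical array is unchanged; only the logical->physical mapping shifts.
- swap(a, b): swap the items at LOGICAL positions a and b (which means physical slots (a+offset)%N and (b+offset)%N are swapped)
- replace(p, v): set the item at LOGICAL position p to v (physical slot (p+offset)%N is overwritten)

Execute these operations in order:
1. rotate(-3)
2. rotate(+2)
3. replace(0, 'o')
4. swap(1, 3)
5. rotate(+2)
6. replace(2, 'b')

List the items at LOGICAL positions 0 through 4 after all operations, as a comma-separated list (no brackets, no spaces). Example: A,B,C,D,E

Answer: B,A,b,o,C

Derivation:
After op 1 (rotate(-3)): offset=2, physical=[A,B,C,D,E], logical=[C,D,E,A,B]
After op 2 (rotate(+2)): offset=4, physical=[A,B,C,D,E], logical=[E,A,B,C,D]
After op 3 (replace(0, 'o')): offset=4, physical=[A,B,C,D,o], logical=[o,A,B,C,D]
After op 4 (swap(1, 3)): offset=4, physical=[C,B,A,D,o], logical=[o,C,B,A,D]
After op 5 (rotate(+2)): offset=1, physical=[C,B,A,D,o], logical=[B,A,D,o,C]
After op 6 (replace(2, 'b')): offset=1, physical=[C,B,A,b,o], logical=[B,A,b,o,C]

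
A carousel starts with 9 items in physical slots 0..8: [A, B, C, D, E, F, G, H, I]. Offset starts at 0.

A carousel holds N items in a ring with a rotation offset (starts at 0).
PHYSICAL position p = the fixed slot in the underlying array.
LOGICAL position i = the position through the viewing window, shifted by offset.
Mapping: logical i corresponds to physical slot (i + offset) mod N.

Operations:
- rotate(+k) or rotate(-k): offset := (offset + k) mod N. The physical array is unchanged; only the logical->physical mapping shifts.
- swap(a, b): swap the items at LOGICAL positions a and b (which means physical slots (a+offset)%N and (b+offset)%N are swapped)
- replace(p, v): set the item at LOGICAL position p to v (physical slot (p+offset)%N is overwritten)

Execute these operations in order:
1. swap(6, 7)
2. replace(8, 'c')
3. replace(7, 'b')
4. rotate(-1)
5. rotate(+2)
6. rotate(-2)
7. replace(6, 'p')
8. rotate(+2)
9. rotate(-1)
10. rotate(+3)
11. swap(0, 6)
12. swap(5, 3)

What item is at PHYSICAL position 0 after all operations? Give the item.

Answer: D

Derivation:
After op 1 (swap(6, 7)): offset=0, physical=[A,B,C,D,E,F,H,G,I], logical=[A,B,C,D,E,F,H,G,I]
After op 2 (replace(8, 'c')): offset=0, physical=[A,B,C,D,E,F,H,G,c], logical=[A,B,C,D,E,F,H,G,c]
After op 3 (replace(7, 'b')): offset=0, physical=[A,B,C,D,E,F,H,b,c], logical=[A,B,C,D,E,F,H,b,c]
After op 4 (rotate(-1)): offset=8, physical=[A,B,C,D,E,F,H,b,c], logical=[c,A,B,C,D,E,F,H,b]
After op 5 (rotate(+2)): offset=1, physical=[A,B,C,D,E,F,H,b,c], logical=[B,C,D,E,F,H,b,c,A]
After op 6 (rotate(-2)): offset=8, physical=[A,B,C,D,E,F,H,b,c], logical=[c,A,B,C,D,E,F,H,b]
After op 7 (replace(6, 'p')): offset=8, physical=[A,B,C,D,E,p,H,b,c], logical=[c,A,B,C,D,E,p,H,b]
After op 8 (rotate(+2)): offset=1, physical=[A,B,C,D,E,p,H,b,c], logical=[B,C,D,E,p,H,b,c,A]
After op 9 (rotate(-1)): offset=0, physical=[A,B,C,D,E,p,H,b,c], logical=[A,B,C,D,E,p,H,b,c]
After op 10 (rotate(+3)): offset=3, physical=[A,B,C,D,E,p,H,b,c], logical=[D,E,p,H,b,c,A,B,C]
After op 11 (swap(0, 6)): offset=3, physical=[D,B,C,A,E,p,H,b,c], logical=[A,E,p,H,b,c,D,B,C]
After op 12 (swap(5, 3)): offset=3, physical=[D,B,C,A,E,p,c,b,H], logical=[A,E,p,c,b,H,D,B,C]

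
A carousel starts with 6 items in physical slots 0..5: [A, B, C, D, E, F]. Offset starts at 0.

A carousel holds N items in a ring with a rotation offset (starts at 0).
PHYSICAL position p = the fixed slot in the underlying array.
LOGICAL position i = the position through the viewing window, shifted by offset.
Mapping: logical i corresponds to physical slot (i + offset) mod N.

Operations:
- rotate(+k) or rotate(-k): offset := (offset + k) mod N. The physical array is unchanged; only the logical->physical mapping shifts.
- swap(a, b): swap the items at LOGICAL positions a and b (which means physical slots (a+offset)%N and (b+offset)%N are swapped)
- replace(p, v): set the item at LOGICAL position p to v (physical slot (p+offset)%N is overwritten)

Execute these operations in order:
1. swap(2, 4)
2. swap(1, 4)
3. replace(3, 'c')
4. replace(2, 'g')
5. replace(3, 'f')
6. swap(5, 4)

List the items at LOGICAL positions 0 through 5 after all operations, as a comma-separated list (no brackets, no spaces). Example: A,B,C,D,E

Answer: A,C,g,f,F,B

Derivation:
After op 1 (swap(2, 4)): offset=0, physical=[A,B,E,D,C,F], logical=[A,B,E,D,C,F]
After op 2 (swap(1, 4)): offset=0, physical=[A,C,E,D,B,F], logical=[A,C,E,D,B,F]
After op 3 (replace(3, 'c')): offset=0, physical=[A,C,E,c,B,F], logical=[A,C,E,c,B,F]
After op 4 (replace(2, 'g')): offset=0, physical=[A,C,g,c,B,F], logical=[A,C,g,c,B,F]
After op 5 (replace(3, 'f')): offset=0, physical=[A,C,g,f,B,F], logical=[A,C,g,f,B,F]
After op 6 (swap(5, 4)): offset=0, physical=[A,C,g,f,F,B], logical=[A,C,g,f,F,B]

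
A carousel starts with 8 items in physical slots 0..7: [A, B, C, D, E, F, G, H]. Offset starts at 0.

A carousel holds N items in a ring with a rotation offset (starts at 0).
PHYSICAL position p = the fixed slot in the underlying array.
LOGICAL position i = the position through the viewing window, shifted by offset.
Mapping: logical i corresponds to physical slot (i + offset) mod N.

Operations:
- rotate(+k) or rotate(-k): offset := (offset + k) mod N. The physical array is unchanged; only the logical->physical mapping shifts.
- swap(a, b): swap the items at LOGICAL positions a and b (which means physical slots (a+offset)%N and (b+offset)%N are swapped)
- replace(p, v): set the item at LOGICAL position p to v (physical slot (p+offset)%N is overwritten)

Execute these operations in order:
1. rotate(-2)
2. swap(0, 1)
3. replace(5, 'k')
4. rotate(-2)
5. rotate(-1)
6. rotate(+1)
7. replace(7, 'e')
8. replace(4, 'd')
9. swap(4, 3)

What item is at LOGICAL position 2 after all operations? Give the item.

Answer: H

Derivation:
After op 1 (rotate(-2)): offset=6, physical=[A,B,C,D,E,F,G,H], logical=[G,H,A,B,C,D,E,F]
After op 2 (swap(0, 1)): offset=6, physical=[A,B,C,D,E,F,H,G], logical=[H,G,A,B,C,D,E,F]
After op 3 (replace(5, 'k')): offset=6, physical=[A,B,C,k,E,F,H,G], logical=[H,G,A,B,C,k,E,F]
After op 4 (rotate(-2)): offset=4, physical=[A,B,C,k,E,F,H,G], logical=[E,F,H,G,A,B,C,k]
After op 5 (rotate(-1)): offset=3, physical=[A,B,C,k,E,F,H,G], logical=[k,E,F,H,G,A,B,C]
After op 6 (rotate(+1)): offset=4, physical=[A,B,C,k,E,F,H,G], logical=[E,F,H,G,A,B,C,k]
After op 7 (replace(7, 'e')): offset=4, physical=[A,B,C,e,E,F,H,G], logical=[E,F,H,G,A,B,C,e]
After op 8 (replace(4, 'd')): offset=4, physical=[d,B,C,e,E,F,H,G], logical=[E,F,H,G,d,B,C,e]
After op 9 (swap(4, 3)): offset=4, physical=[G,B,C,e,E,F,H,d], logical=[E,F,H,d,G,B,C,e]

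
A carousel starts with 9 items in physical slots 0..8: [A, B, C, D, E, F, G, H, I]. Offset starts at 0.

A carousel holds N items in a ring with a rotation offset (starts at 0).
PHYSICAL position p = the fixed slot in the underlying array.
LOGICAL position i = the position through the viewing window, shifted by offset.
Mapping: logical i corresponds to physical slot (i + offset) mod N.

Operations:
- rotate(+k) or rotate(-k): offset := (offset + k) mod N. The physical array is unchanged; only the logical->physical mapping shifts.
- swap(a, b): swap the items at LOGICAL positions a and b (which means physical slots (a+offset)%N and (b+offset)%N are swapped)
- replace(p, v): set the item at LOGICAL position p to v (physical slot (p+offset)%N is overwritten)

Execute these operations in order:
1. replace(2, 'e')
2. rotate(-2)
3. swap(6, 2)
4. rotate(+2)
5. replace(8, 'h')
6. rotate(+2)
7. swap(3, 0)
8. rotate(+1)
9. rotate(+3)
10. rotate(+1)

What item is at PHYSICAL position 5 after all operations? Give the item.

Answer: e

Derivation:
After op 1 (replace(2, 'e')): offset=0, physical=[A,B,e,D,E,F,G,H,I], logical=[A,B,e,D,E,F,G,H,I]
After op 2 (rotate(-2)): offset=7, physical=[A,B,e,D,E,F,G,H,I], logical=[H,I,A,B,e,D,E,F,G]
After op 3 (swap(6, 2)): offset=7, physical=[E,B,e,D,A,F,G,H,I], logical=[H,I,E,B,e,D,A,F,G]
After op 4 (rotate(+2)): offset=0, physical=[E,B,e,D,A,F,G,H,I], logical=[E,B,e,D,A,F,G,H,I]
After op 5 (replace(8, 'h')): offset=0, physical=[E,B,e,D,A,F,G,H,h], logical=[E,B,e,D,A,F,G,H,h]
After op 6 (rotate(+2)): offset=2, physical=[E,B,e,D,A,F,G,H,h], logical=[e,D,A,F,G,H,h,E,B]
After op 7 (swap(3, 0)): offset=2, physical=[E,B,F,D,A,e,G,H,h], logical=[F,D,A,e,G,H,h,E,B]
After op 8 (rotate(+1)): offset=3, physical=[E,B,F,D,A,e,G,H,h], logical=[D,A,e,G,H,h,E,B,F]
After op 9 (rotate(+3)): offset=6, physical=[E,B,F,D,A,e,G,H,h], logical=[G,H,h,E,B,F,D,A,e]
After op 10 (rotate(+1)): offset=7, physical=[E,B,F,D,A,e,G,H,h], logical=[H,h,E,B,F,D,A,e,G]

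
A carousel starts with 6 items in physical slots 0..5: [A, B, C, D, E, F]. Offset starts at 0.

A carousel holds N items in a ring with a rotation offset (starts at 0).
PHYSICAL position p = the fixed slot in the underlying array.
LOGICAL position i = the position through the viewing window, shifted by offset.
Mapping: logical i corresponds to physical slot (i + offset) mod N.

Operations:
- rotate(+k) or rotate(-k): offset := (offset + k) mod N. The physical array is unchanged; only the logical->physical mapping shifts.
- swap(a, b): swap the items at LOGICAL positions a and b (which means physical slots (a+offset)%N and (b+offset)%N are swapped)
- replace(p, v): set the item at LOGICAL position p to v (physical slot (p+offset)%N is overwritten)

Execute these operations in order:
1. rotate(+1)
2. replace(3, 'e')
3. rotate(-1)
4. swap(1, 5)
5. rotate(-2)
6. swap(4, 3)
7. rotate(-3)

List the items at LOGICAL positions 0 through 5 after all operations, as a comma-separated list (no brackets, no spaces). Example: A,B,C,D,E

Answer: C,F,D,e,B,A

Derivation:
After op 1 (rotate(+1)): offset=1, physical=[A,B,C,D,E,F], logical=[B,C,D,E,F,A]
After op 2 (replace(3, 'e')): offset=1, physical=[A,B,C,D,e,F], logical=[B,C,D,e,F,A]
After op 3 (rotate(-1)): offset=0, physical=[A,B,C,D,e,F], logical=[A,B,C,D,e,F]
After op 4 (swap(1, 5)): offset=0, physical=[A,F,C,D,e,B], logical=[A,F,C,D,e,B]
After op 5 (rotate(-2)): offset=4, physical=[A,F,C,D,e,B], logical=[e,B,A,F,C,D]
After op 6 (swap(4, 3)): offset=4, physical=[A,C,F,D,e,B], logical=[e,B,A,C,F,D]
After op 7 (rotate(-3)): offset=1, physical=[A,C,F,D,e,B], logical=[C,F,D,e,B,A]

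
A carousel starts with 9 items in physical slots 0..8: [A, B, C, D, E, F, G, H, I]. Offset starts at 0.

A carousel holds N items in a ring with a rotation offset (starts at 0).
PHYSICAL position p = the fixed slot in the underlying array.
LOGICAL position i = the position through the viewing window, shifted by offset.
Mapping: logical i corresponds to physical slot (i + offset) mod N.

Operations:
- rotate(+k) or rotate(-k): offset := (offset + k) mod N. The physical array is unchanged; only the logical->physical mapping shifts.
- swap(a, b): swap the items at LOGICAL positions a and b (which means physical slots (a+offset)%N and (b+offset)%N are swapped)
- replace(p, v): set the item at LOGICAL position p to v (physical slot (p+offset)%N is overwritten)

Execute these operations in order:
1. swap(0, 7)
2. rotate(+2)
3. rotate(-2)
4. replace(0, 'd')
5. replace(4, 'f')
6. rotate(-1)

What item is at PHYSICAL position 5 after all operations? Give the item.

After op 1 (swap(0, 7)): offset=0, physical=[H,B,C,D,E,F,G,A,I], logical=[H,B,C,D,E,F,G,A,I]
After op 2 (rotate(+2)): offset=2, physical=[H,B,C,D,E,F,G,A,I], logical=[C,D,E,F,G,A,I,H,B]
After op 3 (rotate(-2)): offset=0, physical=[H,B,C,D,E,F,G,A,I], logical=[H,B,C,D,E,F,G,A,I]
After op 4 (replace(0, 'd')): offset=0, physical=[d,B,C,D,E,F,G,A,I], logical=[d,B,C,D,E,F,G,A,I]
After op 5 (replace(4, 'f')): offset=0, physical=[d,B,C,D,f,F,G,A,I], logical=[d,B,C,D,f,F,G,A,I]
After op 6 (rotate(-1)): offset=8, physical=[d,B,C,D,f,F,G,A,I], logical=[I,d,B,C,D,f,F,G,A]

Answer: F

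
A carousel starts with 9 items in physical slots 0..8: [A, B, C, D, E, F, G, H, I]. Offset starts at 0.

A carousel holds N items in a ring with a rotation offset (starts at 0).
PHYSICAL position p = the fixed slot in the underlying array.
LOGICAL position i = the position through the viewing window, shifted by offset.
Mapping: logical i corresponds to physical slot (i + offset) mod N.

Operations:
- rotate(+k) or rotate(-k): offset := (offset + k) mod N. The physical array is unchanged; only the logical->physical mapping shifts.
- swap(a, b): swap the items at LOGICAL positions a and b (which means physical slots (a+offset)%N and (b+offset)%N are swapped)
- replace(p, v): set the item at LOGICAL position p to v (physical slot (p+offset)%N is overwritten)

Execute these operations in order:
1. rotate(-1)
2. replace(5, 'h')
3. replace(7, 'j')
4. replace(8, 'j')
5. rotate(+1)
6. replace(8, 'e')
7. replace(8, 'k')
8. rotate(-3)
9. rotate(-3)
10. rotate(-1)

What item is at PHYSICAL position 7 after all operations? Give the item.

Answer: j

Derivation:
After op 1 (rotate(-1)): offset=8, physical=[A,B,C,D,E,F,G,H,I], logical=[I,A,B,C,D,E,F,G,H]
After op 2 (replace(5, 'h')): offset=8, physical=[A,B,C,D,h,F,G,H,I], logical=[I,A,B,C,D,h,F,G,H]
After op 3 (replace(7, 'j')): offset=8, physical=[A,B,C,D,h,F,j,H,I], logical=[I,A,B,C,D,h,F,j,H]
After op 4 (replace(8, 'j')): offset=8, physical=[A,B,C,D,h,F,j,j,I], logical=[I,A,B,C,D,h,F,j,j]
After op 5 (rotate(+1)): offset=0, physical=[A,B,C,D,h,F,j,j,I], logical=[A,B,C,D,h,F,j,j,I]
After op 6 (replace(8, 'e')): offset=0, physical=[A,B,C,D,h,F,j,j,e], logical=[A,B,C,D,h,F,j,j,e]
After op 7 (replace(8, 'k')): offset=0, physical=[A,B,C,D,h,F,j,j,k], logical=[A,B,C,D,h,F,j,j,k]
After op 8 (rotate(-3)): offset=6, physical=[A,B,C,D,h,F,j,j,k], logical=[j,j,k,A,B,C,D,h,F]
After op 9 (rotate(-3)): offset=3, physical=[A,B,C,D,h,F,j,j,k], logical=[D,h,F,j,j,k,A,B,C]
After op 10 (rotate(-1)): offset=2, physical=[A,B,C,D,h,F,j,j,k], logical=[C,D,h,F,j,j,k,A,B]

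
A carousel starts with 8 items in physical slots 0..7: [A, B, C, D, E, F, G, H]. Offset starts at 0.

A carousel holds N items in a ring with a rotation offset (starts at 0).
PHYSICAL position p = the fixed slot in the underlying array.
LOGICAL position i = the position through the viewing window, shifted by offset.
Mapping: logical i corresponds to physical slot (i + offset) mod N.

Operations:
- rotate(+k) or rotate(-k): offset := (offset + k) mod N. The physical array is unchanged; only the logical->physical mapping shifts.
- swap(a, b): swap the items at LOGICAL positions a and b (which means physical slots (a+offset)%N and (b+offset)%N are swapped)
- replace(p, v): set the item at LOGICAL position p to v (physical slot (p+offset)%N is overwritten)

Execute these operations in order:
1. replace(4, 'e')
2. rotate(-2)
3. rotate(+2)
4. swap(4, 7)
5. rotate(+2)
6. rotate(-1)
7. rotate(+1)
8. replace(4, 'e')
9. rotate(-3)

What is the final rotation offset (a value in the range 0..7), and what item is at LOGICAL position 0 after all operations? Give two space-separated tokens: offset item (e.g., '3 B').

After op 1 (replace(4, 'e')): offset=0, physical=[A,B,C,D,e,F,G,H], logical=[A,B,C,D,e,F,G,H]
After op 2 (rotate(-2)): offset=6, physical=[A,B,C,D,e,F,G,H], logical=[G,H,A,B,C,D,e,F]
After op 3 (rotate(+2)): offset=0, physical=[A,B,C,D,e,F,G,H], logical=[A,B,C,D,e,F,G,H]
After op 4 (swap(4, 7)): offset=0, physical=[A,B,C,D,H,F,G,e], logical=[A,B,C,D,H,F,G,e]
After op 5 (rotate(+2)): offset=2, physical=[A,B,C,D,H,F,G,e], logical=[C,D,H,F,G,e,A,B]
After op 6 (rotate(-1)): offset=1, physical=[A,B,C,D,H,F,G,e], logical=[B,C,D,H,F,G,e,A]
After op 7 (rotate(+1)): offset=2, physical=[A,B,C,D,H,F,G,e], logical=[C,D,H,F,G,e,A,B]
After op 8 (replace(4, 'e')): offset=2, physical=[A,B,C,D,H,F,e,e], logical=[C,D,H,F,e,e,A,B]
After op 9 (rotate(-3)): offset=7, physical=[A,B,C,D,H,F,e,e], logical=[e,A,B,C,D,H,F,e]

Answer: 7 e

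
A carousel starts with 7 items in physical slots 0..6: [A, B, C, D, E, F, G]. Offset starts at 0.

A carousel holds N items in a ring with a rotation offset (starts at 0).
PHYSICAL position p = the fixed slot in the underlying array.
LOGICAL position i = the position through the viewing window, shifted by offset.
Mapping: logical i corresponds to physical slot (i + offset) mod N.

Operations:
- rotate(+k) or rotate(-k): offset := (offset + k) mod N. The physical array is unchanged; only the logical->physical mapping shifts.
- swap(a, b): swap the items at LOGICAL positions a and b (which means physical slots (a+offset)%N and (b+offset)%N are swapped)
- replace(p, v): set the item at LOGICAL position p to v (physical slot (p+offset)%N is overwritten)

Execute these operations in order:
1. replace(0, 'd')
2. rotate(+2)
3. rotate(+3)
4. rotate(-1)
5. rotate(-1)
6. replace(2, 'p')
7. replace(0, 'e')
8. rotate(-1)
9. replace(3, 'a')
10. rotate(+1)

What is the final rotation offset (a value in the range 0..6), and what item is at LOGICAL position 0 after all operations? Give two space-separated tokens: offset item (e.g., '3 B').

After op 1 (replace(0, 'd')): offset=0, physical=[d,B,C,D,E,F,G], logical=[d,B,C,D,E,F,G]
After op 2 (rotate(+2)): offset=2, physical=[d,B,C,D,E,F,G], logical=[C,D,E,F,G,d,B]
After op 3 (rotate(+3)): offset=5, physical=[d,B,C,D,E,F,G], logical=[F,G,d,B,C,D,E]
After op 4 (rotate(-1)): offset=4, physical=[d,B,C,D,E,F,G], logical=[E,F,G,d,B,C,D]
After op 5 (rotate(-1)): offset=3, physical=[d,B,C,D,E,F,G], logical=[D,E,F,G,d,B,C]
After op 6 (replace(2, 'p')): offset=3, physical=[d,B,C,D,E,p,G], logical=[D,E,p,G,d,B,C]
After op 7 (replace(0, 'e')): offset=3, physical=[d,B,C,e,E,p,G], logical=[e,E,p,G,d,B,C]
After op 8 (rotate(-1)): offset=2, physical=[d,B,C,e,E,p,G], logical=[C,e,E,p,G,d,B]
After op 9 (replace(3, 'a')): offset=2, physical=[d,B,C,e,E,a,G], logical=[C,e,E,a,G,d,B]
After op 10 (rotate(+1)): offset=3, physical=[d,B,C,e,E,a,G], logical=[e,E,a,G,d,B,C]

Answer: 3 e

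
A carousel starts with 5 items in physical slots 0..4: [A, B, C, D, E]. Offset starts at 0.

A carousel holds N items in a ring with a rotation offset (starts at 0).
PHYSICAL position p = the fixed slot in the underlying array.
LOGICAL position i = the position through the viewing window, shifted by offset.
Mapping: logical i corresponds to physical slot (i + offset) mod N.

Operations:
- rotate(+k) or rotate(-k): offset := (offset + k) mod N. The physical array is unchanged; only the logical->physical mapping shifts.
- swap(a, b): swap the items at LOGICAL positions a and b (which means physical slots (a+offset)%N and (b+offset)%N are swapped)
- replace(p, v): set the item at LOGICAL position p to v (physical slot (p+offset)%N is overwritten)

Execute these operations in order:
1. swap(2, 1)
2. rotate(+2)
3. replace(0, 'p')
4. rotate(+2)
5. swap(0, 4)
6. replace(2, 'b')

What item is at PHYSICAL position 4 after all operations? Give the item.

After op 1 (swap(2, 1)): offset=0, physical=[A,C,B,D,E], logical=[A,C,B,D,E]
After op 2 (rotate(+2)): offset=2, physical=[A,C,B,D,E], logical=[B,D,E,A,C]
After op 3 (replace(0, 'p')): offset=2, physical=[A,C,p,D,E], logical=[p,D,E,A,C]
After op 4 (rotate(+2)): offset=4, physical=[A,C,p,D,E], logical=[E,A,C,p,D]
After op 5 (swap(0, 4)): offset=4, physical=[A,C,p,E,D], logical=[D,A,C,p,E]
After op 6 (replace(2, 'b')): offset=4, physical=[A,b,p,E,D], logical=[D,A,b,p,E]

Answer: D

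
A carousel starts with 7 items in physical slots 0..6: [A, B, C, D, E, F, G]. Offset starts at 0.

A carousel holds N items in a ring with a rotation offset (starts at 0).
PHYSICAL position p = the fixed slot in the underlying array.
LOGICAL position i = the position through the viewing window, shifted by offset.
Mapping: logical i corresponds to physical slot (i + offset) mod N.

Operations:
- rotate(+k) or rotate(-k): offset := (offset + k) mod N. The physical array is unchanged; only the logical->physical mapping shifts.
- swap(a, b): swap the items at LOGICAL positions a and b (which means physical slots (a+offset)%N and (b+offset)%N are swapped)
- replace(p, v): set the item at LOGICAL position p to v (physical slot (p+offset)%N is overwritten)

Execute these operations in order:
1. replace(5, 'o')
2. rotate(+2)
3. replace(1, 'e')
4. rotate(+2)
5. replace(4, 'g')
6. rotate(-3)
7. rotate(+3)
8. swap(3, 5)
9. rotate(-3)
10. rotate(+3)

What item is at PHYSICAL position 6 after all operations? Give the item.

Answer: G

Derivation:
After op 1 (replace(5, 'o')): offset=0, physical=[A,B,C,D,E,o,G], logical=[A,B,C,D,E,o,G]
After op 2 (rotate(+2)): offset=2, physical=[A,B,C,D,E,o,G], logical=[C,D,E,o,G,A,B]
After op 3 (replace(1, 'e')): offset=2, physical=[A,B,C,e,E,o,G], logical=[C,e,E,o,G,A,B]
After op 4 (rotate(+2)): offset=4, physical=[A,B,C,e,E,o,G], logical=[E,o,G,A,B,C,e]
After op 5 (replace(4, 'g')): offset=4, physical=[A,g,C,e,E,o,G], logical=[E,o,G,A,g,C,e]
After op 6 (rotate(-3)): offset=1, physical=[A,g,C,e,E,o,G], logical=[g,C,e,E,o,G,A]
After op 7 (rotate(+3)): offset=4, physical=[A,g,C,e,E,o,G], logical=[E,o,G,A,g,C,e]
After op 8 (swap(3, 5)): offset=4, physical=[C,g,A,e,E,o,G], logical=[E,o,G,C,g,A,e]
After op 9 (rotate(-3)): offset=1, physical=[C,g,A,e,E,o,G], logical=[g,A,e,E,o,G,C]
After op 10 (rotate(+3)): offset=4, physical=[C,g,A,e,E,o,G], logical=[E,o,G,C,g,A,e]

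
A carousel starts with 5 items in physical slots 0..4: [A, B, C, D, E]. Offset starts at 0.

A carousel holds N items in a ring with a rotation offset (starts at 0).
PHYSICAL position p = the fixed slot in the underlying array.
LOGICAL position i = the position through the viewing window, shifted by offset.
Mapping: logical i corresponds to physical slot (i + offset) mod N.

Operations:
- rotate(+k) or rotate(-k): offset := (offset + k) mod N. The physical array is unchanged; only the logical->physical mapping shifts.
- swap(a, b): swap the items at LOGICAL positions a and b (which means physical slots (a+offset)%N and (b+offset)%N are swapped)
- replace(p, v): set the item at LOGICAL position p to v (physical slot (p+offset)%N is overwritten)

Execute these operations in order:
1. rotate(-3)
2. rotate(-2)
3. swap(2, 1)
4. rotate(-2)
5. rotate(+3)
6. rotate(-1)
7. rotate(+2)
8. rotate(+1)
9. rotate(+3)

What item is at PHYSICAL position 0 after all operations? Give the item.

After op 1 (rotate(-3)): offset=2, physical=[A,B,C,D,E], logical=[C,D,E,A,B]
After op 2 (rotate(-2)): offset=0, physical=[A,B,C,D,E], logical=[A,B,C,D,E]
After op 3 (swap(2, 1)): offset=0, physical=[A,C,B,D,E], logical=[A,C,B,D,E]
After op 4 (rotate(-2)): offset=3, physical=[A,C,B,D,E], logical=[D,E,A,C,B]
After op 5 (rotate(+3)): offset=1, physical=[A,C,B,D,E], logical=[C,B,D,E,A]
After op 6 (rotate(-1)): offset=0, physical=[A,C,B,D,E], logical=[A,C,B,D,E]
After op 7 (rotate(+2)): offset=2, physical=[A,C,B,D,E], logical=[B,D,E,A,C]
After op 8 (rotate(+1)): offset=3, physical=[A,C,B,D,E], logical=[D,E,A,C,B]
After op 9 (rotate(+3)): offset=1, physical=[A,C,B,D,E], logical=[C,B,D,E,A]

Answer: A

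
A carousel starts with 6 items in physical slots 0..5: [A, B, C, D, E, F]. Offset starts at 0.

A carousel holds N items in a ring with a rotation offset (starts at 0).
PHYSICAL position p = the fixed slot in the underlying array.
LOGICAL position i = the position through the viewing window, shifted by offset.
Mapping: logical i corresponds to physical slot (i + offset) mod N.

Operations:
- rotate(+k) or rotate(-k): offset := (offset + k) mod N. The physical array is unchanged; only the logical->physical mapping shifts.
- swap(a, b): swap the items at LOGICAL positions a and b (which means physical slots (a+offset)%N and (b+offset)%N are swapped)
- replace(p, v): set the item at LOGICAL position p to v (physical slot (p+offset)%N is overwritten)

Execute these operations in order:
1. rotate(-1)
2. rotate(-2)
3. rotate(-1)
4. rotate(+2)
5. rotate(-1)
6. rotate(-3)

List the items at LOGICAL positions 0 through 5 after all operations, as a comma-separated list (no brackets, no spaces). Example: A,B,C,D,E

After op 1 (rotate(-1)): offset=5, physical=[A,B,C,D,E,F], logical=[F,A,B,C,D,E]
After op 2 (rotate(-2)): offset=3, physical=[A,B,C,D,E,F], logical=[D,E,F,A,B,C]
After op 3 (rotate(-1)): offset=2, physical=[A,B,C,D,E,F], logical=[C,D,E,F,A,B]
After op 4 (rotate(+2)): offset=4, physical=[A,B,C,D,E,F], logical=[E,F,A,B,C,D]
After op 5 (rotate(-1)): offset=3, physical=[A,B,C,D,E,F], logical=[D,E,F,A,B,C]
After op 6 (rotate(-3)): offset=0, physical=[A,B,C,D,E,F], logical=[A,B,C,D,E,F]

Answer: A,B,C,D,E,F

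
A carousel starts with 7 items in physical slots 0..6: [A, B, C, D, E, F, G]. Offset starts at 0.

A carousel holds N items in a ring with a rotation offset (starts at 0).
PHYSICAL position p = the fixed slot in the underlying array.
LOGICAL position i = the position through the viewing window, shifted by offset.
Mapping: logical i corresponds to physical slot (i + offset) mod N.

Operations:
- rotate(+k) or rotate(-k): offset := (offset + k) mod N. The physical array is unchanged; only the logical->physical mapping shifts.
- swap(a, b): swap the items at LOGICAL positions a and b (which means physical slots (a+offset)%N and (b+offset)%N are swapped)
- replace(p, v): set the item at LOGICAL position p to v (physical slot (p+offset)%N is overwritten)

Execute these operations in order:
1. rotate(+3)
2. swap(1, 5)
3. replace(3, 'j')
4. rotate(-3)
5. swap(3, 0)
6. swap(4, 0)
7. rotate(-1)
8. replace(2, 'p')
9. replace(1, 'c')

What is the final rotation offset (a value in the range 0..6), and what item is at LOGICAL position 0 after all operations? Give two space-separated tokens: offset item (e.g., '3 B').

Answer: 6 j

Derivation:
After op 1 (rotate(+3)): offset=3, physical=[A,B,C,D,E,F,G], logical=[D,E,F,G,A,B,C]
After op 2 (swap(1, 5)): offset=3, physical=[A,E,C,D,B,F,G], logical=[D,B,F,G,A,E,C]
After op 3 (replace(3, 'j')): offset=3, physical=[A,E,C,D,B,F,j], logical=[D,B,F,j,A,E,C]
After op 4 (rotate(-3)): offset=0, physical=[A,E,C,D,B,F,j], logical=[A,E,C,D,B,F,j]
After op 5 (swap(3, 0)): offset=0, physical=[D,E,C,A,B,F,j], logical=[D,E,C,A,B,F,j]
After op 6 (swap(4, 0)): offset=0, physical=[B,E,C,A,D,F,j], logical=[B,E,C,A,D,F,j]
After op 7 (rotate(-1)): offset=6, physical=[B,E,C,A,D,F,j], logical=[j,B,E,C,A,D,F]
After op 8 (replace(2, 'p')): offset=6, physical=[B,p,C,A,D,F,j], logical=[j,B,p,C,A,D,F]
After op 9 (replace(1, 'c')): offset=6, physical=[c,p,C,A,D,F,j], logical=[j,c,p,C,A,D,F]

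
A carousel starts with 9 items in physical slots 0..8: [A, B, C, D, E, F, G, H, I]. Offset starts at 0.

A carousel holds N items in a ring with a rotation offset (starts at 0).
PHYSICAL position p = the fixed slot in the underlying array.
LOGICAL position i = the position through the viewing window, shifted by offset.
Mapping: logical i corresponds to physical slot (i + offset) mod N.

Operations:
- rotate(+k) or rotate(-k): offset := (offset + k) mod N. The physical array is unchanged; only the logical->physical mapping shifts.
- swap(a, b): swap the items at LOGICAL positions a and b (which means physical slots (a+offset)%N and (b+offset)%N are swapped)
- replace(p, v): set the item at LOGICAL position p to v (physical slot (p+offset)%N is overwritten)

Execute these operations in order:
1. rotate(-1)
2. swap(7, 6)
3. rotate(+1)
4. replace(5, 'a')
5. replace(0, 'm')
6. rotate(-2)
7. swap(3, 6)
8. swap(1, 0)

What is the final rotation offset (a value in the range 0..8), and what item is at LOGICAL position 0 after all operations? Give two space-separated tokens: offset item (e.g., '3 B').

Answer: 7 I

Derivation:
After op 1 (rotate(-1)): offset=8, physical=[A,B,C,D,E,F,G,H,I], logical=[I,A,B,C,D,E,F,G,H]
After op 2 (swap(7, 6)): offset=8, physical=[A,B,C,D,E,G,F,H,I], logical=[I,A,B,C,D,E,G,F,H]
After op 3 (rotate(+1)): offset=0, physical=[A,B,C,D,E,G,F,H,I], logical=[A,B,C,D,E,G,F,H,I]
After op 4 (replace(5, 'a')): offset=0, physical=[A,B,C,D,E,a,F,H,I], logical=[A,B,C,D,E,a,F,H,I]
After op 5 (replace(0, 'm')): offset=0, physical=[m,B,C,D,E,a,F,H,I], logical=[m,B,C,D,E,a,F,H,I]
After op 6 (rotate(-2)): offset=7, physical=[m,B,C,D,E,a,F,H,I], logical=[H,I,m,B,C,D,E,a,F]
After op 7 (swap(3, 6)): offset=7, physical=[m,E,C,D,B,a,F,H,I], logical=[H,I,m,E,C,D,B,a,F]
After op 8 (swap(1, 0)): offset=7, physical=[m,E,C,D,B,a,F,I,H], logical=[I,H,m,E,C,D,B,a,F]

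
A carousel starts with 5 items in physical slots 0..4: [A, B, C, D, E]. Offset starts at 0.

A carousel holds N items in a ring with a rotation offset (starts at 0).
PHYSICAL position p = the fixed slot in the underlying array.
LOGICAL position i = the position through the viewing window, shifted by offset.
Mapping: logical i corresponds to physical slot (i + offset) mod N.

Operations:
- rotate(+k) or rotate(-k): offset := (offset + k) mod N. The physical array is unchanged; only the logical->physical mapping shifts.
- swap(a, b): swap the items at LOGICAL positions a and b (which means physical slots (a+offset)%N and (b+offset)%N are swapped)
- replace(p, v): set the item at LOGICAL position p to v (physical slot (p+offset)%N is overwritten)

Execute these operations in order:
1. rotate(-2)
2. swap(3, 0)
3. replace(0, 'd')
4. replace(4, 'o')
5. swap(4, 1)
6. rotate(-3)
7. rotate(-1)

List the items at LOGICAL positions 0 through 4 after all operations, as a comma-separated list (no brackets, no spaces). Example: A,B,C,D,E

Answer: o,A,D,E,d

Derivation:
After op 1 (rotate(-2)): offset=3, physical=[A,B,C,D,E], logical=[D,E,A,B,C]
After op 2 (swap(3, 0)): offset=3, physical=[A,D,C,B,E], logical=[B,E,A,D,C]
After op 3 (replace(0, 'd')): offset=3, physical=[A,D,C,d,E], logical=[d,E,A,D,C]
After op 4 (replace(4, 'o')): offset=3, physical=[A,D,o,d,E], logical=[d,E,A,D,o]
After op 5 (swap(4, 1)): offset=3, physical=[A,D,E,d,o], logical=[d,o,A,D,E]
After op 6 (rotate(-3)): offset=0, physical=[A,D,E,d,o], logical=[A,D,E,d,o]
After op 7 (rotate(-1)): offset=4, physical=[A,D,E,d,o], logical=[o,A,D,E,d]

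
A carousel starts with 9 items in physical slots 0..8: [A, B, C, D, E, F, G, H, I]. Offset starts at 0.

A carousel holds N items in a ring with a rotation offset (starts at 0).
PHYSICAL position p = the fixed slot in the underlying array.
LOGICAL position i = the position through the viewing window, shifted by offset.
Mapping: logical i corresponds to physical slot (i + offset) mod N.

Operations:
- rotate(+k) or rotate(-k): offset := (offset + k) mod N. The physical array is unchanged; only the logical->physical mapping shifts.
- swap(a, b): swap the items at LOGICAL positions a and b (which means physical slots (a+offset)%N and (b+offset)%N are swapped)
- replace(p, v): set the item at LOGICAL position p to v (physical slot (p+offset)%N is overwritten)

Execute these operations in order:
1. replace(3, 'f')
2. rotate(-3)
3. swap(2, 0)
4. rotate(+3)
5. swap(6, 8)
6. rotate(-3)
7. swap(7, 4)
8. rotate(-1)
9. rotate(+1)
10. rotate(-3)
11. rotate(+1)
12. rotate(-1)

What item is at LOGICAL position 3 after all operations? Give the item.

Answer: G

Derivation:
After op 1 (replace(3, 'f')): offset=0, physical=[A,B,C,f,E,F,G,H,I], logical=[A,B,C,f,E,F,G,H,I]
After op 2 (rotate(-3)): offset=6, physical=[A,B,C,f,E,F,G,H,I], logical=[G,H,I,A,B,C,f,E,F]
After op 3 (swap(2, 0)): offset=6, physical=[A,B,C,f,E,F,I,H,G], logical=[I,H,G,A,B,C,f,E,F]
After op 4 (rotate(+3)): offset=0, physical=[A,B,C,f,E,F,I,H,G], logical=[A,B,C,f,E,F,I,H,G]
After op 5 (swap(6, 8)): offset=0, physical=[A,B,C,f,E,F,G,H,I], logical=[A,B,C,f,E,F,G,H,I]
After op 6 (rotate(-3)): offset=6, physical=[A,B,C,f,E,F,G,H,I], logical=[G,H,I,A,B,C,f,E,F]
After op 7 (swap(7, 4)): offset=6, physical=[A,E,C,f,B,F,G,H,I], logical=[G,H,I,A,E,C,f,B,F]
After op 8 (rotate(-1)): offset=5, physical=[A,E,C,f,B,F,G,H,I], logical=[F,G,H,I,A,E,C,f,B]
After op 9 (rotate(+1)): offset=6, physical=[A,E,C,f,B,F,G,H,I], logical=[G,H,I,A,E,C,f,B,F]
After op 10 (rotate(-3)): offset=3, physical=[A,E,C,f,B,F,G,H,I], logical=[f,B,F,G,H,I,A,E,C]
After op 11 (rotate(+1)): offset=4, physical=[A,E,C,f,B,F,G,H,I], logical=[B,F,G,H,I,A,E,C,f]
After op 12 (rotate(-1)): offset=3, physical=[A,E,C,f,B,F,G,H,I], logical=[f,B,F,G,H,I,A,E,C]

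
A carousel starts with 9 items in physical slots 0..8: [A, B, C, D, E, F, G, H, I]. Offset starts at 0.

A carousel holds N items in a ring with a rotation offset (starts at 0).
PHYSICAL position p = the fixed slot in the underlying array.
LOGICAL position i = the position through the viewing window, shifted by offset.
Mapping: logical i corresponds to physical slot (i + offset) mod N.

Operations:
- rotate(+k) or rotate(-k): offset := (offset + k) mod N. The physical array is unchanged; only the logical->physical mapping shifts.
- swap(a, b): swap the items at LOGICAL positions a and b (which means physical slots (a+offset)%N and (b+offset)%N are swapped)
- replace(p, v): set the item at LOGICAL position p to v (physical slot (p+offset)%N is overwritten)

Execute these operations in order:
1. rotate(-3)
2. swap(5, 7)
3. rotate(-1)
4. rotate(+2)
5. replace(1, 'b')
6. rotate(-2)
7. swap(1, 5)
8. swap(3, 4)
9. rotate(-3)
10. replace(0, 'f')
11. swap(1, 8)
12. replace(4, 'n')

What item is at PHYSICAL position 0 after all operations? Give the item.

After op 1 (rotate(-3)): offset=6, physical=[A,B,C,D,E,F,G,H,I], logical=[G,H,I,A,B,C,D,E,F]
After op 2 (swap(5, 7)): offset=6, physical=[A,B,E,D,C,F,G,H,I], logical=[G,H,I,A,B,E,D,C,F]
After op 3 (rotate(-1)): offset=5, physical=[A,B,E,D,C,F,G,H,I], logical=[F,G,H,I,A,B,E,D,C]
After op 4 (rotate(+2)): offset=7, physical=[A,B,E,D,C,F,G,H,I], logical=[H,I,A,B,E,D,C,F,G]
After op 5 (replace(1, 'b')): offset=7, physical=[A,B,E,D,C,F,G,H,b], logical=[H,b,A,B,E,D,C,F,G]
After op 6 (rotate(-2)): offset=5, physical=[A,B,E,D,C,F,G,H,b], logical=[F,G,H,b,A,B,E,D,C]
After op 7 (swap(1, 5)): offset=5, physical=[A,G,E,D,C,F,B,H,b], logical=[F,B,H,b,A,G,E,D,C]
After op 8 (swap(3, 4)): offset=5, physical=[b,G,E,D,C,F,B,H,A], logical=[F,B,H,A,b,G,E,D,C]
After op 9 (rotate(-3)): offset=2, physical=[b,G,E,D,C,F,B,H,A], logical=[E,D,C,F,B,H,A,b,G]
After op 10 (replace(0, 'f')): offset=2, physical=[b,G,f,D,C,F,B,H,A], logical=[f,D,C,F,B,H,A,b,G]
After op 11 (swap(1, 8)): offset=2, physical=[b,D,f,G,C,F,B,H,A], logical=[f,G,C,F,B,H,A,b,D]
After op 12 (replace(4, 'n')): offset=2, physical=[b,D,f,G,C,F,n,H,A], logical=[f,G,C,F,n,H,A,b,D]

Answer: b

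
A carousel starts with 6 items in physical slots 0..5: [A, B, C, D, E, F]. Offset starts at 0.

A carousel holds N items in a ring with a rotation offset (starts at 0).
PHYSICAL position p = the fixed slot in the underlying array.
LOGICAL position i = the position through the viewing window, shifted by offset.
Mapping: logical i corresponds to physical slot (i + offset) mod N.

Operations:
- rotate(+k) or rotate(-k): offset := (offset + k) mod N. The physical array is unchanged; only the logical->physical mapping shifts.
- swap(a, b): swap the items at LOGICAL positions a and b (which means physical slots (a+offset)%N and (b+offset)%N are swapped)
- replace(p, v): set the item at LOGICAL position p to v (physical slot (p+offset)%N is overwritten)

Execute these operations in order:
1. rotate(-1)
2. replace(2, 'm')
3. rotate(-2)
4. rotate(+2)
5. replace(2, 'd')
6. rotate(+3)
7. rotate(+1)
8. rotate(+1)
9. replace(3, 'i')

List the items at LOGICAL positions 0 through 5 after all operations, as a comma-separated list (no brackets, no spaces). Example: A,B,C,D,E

Answer: E,F,A,i,C,D

Derivation:
After op 1 (rotate(-1)): offset=5, physical=[A,B,C,D,E,F], logical=[F,A,B,C,D,E]
After op 2 (replace(2, 'm')): offset=5, physical=[A,m,C,D,E,F], logical=[F,A,m,C,D,E]
After op 3 (rotate(-2)): offset=3, physical=[A,m,C,D,E,F], logical=[D,E,F,A,m,C]
After op 4 (rotate(+2)): offset=5, physical=[A,m,C,D,E,F], logical=[F,A,m,C,D,E]
After op 5 (replace(2, 'd')): offset=5, physical=[A,d,C,D,E,F], logical=[F,A,d,C,D,E]
After op 6 (rotate(+3)): offset=2, physical=[A,d,C,D,E,F], logical=[C,D,E,F,A,d]
After op 7 (rotate(+1)): offset=3, physical=[A,d,C,D,E,F], logical=[D,E,F,A,d,C]
After op 8 (rotate(+1)): offset=4, physical=[A,d,C,D,E,F], logical=[E,F,A,d,C,D]
After op 9 (replace(3, 'i')): offset=4, physical=[A,i,C,D,E,F], logical=[E,F,A,i,C,D]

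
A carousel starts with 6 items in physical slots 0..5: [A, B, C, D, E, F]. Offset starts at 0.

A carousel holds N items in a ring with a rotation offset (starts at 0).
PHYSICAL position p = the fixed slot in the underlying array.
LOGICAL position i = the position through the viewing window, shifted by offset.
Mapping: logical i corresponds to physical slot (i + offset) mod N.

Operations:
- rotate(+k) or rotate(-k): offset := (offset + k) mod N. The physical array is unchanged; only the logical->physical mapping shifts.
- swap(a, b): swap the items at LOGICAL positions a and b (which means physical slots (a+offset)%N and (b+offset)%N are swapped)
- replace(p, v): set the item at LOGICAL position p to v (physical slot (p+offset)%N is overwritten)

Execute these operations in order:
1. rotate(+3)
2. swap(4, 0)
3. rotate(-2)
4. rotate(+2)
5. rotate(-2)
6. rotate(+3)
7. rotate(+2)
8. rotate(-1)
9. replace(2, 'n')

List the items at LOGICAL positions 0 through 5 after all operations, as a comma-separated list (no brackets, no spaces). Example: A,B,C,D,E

Answer: F,A,n,C,B,E

Derivation:
After op 1 (rotate(+3)): offset=3, physical=[A,B,C,D,E,F], logical=[D,E,F,A,B,C]
After op 2 (swap(4, 0)): offset=3, physical=[A,D,C,B,E,F], logical=[B,E,F,A,D,C]
After op 3 (rotate(-2)): offset=1, physical=[A,D,C,B,E,F], logical=[D,C,B,E,F,A]
After op 4 (rotate(+2)): offset=3, physical=[A,D,C,B,E,F], logical=[B,E,F,A,D,C]
After op 5 (rotate(-2)): offset=1, physical=[A,D,C,B,E,F], logical=[D,C,B,E,F,A]
After op 6 (rotate(+3)): offset=4, physical=[A,D,C,B,E,F], logical=[E,F,A,D,C,B]
After op 7 (rotate(+2)): offset=0, physical=[A,D,C,B,E,F], logical=[A,D,C,B,E,F]
After op 8 (rotate(-1)): offset=5, physical=[A,D,C,B,E,F], logical=[F,A,D,C,B,E]
After op 9 (replace(2, 'n')): offset=5, physical=[A,n,C,B,E,F], logical=[F,A,n,C,B,E]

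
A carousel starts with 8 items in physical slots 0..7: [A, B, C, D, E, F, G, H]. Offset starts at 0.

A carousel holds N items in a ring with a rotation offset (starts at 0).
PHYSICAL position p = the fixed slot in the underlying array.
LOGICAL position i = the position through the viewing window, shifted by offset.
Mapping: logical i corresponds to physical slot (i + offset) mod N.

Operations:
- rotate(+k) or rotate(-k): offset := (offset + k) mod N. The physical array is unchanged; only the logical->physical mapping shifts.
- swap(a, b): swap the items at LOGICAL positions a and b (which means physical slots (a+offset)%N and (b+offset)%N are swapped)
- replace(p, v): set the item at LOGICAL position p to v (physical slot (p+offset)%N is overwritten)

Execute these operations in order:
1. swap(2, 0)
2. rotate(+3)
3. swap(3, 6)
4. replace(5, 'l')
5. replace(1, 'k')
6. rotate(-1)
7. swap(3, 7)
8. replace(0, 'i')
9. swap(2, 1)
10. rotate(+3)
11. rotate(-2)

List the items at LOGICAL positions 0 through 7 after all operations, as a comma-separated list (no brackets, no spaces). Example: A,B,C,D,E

Answer: k,D,G,B,H,l,F,i

Derivation:
After op 1 (swap(2, 0)): offset=0, physical=[C,B,A,D,E,F,G,H], logical=[C,B,A,D,E,F,G,H]
After op 2 (rotate(+3)): offset=3, physical=[C,B,A,D,E,F,G,H], logical=[D,E,F,G,H,C,B,A]
After op 3 (swap(3, 6)): offset=3, physical=[C,G,A,D,E,F,B,H], logical=[D,E,F,B,H,C,G,A]
After op 4 (replace(5, 'l')): offset=3, physical=[l,G,A,D,E,F,B,H], logical=[D,E,F,B,H,l,G,A]
After op 5 (replace(1, 'k')): offset=3, physical=[l,G,A,D,k,F,B,H], logical=[D,k,F,B,H,l,G,A]
After op 6 (rotate(-1)): offset=2, physical=[l,G,A,D,k,F,B,H], logical=[A,D,k,F,B,H,l,G]
After op 7 (swap(3, 7)): offset=2, physical=[l,F,A,D,k,G,B,H], logical=[A,D,k,G,B,H,l,F]
After op 8 (replace(0, 'i')): offset=2, physical=[l,F,i,D,k,G,B,H], logical=[i,D,k,G,B,H,l,F]
After op 9 (swap(2, 1)): offset=2, physical=[l,F,i,k,D,G,B,H], logical=[i,k,D,G,B,H,l,F]
After op 10 (rotate(+3)): offset=5, physical=[l,F,i,k,D,G,B,H], logical=[G,B,H,l,F,i,k,D]
After op 11 (rotate(-2)): offset=3, physical=[l,F,i,k,D,G,B,H], logical=[k,D,G,B,H,l,F,i]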